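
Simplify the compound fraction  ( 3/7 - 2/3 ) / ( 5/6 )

Numerator: 3/7 - 2/3 = -5/21
Denominator: 5/6 = 5/6
Divide: (-5/21) · (6/5) = -2/7

-2/7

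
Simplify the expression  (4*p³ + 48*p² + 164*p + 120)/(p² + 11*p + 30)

4*p + 4

Factor: 4*p³ + 48*p² + 164*p + 120 = 4·(p + 1)·(p + 5)·(p + 6);  p² + 11*p + 30 = (p + 5)·(p + 6)
Cancel the common factors (p + 6), (p + 5).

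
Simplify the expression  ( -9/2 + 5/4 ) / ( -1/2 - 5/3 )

3/2

Numerator: -9/2 + 5/4 = -13/4
Denominator: -1/2 - 5/3 = -13/6
Divide: (-13/4) · (-6/13) = 3/2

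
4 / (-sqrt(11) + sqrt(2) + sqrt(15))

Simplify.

(-6*sqrt(11) - 2*sqrt(15) + 24*sqrt(2) + 2*sqrt(330))/21

Group as (sqrt(2) + sqrt(15)) - sqrt(11); multiply by (sqrt(2) + sqrt(15)) + sqrt(11), then rationalise the remaining surd.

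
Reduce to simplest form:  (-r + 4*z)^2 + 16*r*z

Expand the square and combine the 16*r*z term.

(r + 4*z)^2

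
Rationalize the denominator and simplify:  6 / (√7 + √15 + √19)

Group as (√7 + √19) + √15; multiply by (√7 + √19) - √15, then rationalise the remaining surd.

(-4*√1995 + 6*√19 + 22*√15 + 54*√7)/137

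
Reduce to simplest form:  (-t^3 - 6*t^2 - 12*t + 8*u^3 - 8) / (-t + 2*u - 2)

t^2 + 2*t*u + 4*t + 4*u^2 + 4*u + 4

Factor as (a-b)(a^2+ab+b^2) with a=(2*u), b=(t + 2).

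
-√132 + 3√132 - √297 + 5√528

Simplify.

√132 = 2*√33; 3√132 = 6*√33; √297 = 3*√33; 5√528 = 20*√33
Combine: (-2 + 6 - 3 + 20)·√33 = 21*√33

21*√33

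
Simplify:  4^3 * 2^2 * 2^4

4^3 = 2^6; 2^2 = 2^2; 2^4 = 2^4
Combine exponents: 2^12

2^12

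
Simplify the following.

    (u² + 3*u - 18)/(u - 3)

u + 6

Factor: u² + 3*u - 18 = (u - 3)·(u + 6)
Cancel the common factor (u - 3).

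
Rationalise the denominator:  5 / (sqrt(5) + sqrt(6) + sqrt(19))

Group as (sqrt(5) + sqrt(6)) + sqrt(19); multiply by (sqrt(5) + sqrt(6)) - sqrt(19), then rationalise the remaining surd.

(-5*sqrt(570) - 20*sqrt(19) + 45*sqrt(6) + 50*sqrt(5))/28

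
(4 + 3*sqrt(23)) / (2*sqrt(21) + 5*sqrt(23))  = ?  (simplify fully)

(-6*sqrt(483) - 8*sqrt(21) + 20*sqrt(23) + 345)/491

Multiply numerator and denominator by -2*sqrt(21) + 5*sqrt(23).
Denominator becomes 491; numerator becomes -6*sqrt(483) - 8*sqrt(21) + 20*sqrt(23) + 345.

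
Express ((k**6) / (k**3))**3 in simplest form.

Inside the bracket: k**3
Raise to the power 3: k**9

k**9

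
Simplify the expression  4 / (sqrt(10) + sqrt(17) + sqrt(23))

Group as (sqrt(17) + sqrt(23)) + sqrt(10); multiply by (sqrt(17) + sqrt(23)) - sqrt(10), then rationalise the remaining surd.

(-sqrt(3910) + 2*sqrt(23) + 8*sqrt(17) + 15*sqrt(10))/83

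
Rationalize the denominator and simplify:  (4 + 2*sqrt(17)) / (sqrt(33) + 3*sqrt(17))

(-sqrt(561) - 2*sqrt(33) + 6*sqrt(17) + 51)/60

Multiply numerator and denominator by -sqrt(33) + 3*sqrt(17).
Denominator becomes 120; numerator becomes -2*sqrt(561) - 4*sqrt(33) + 12*sqrt(17) + 102.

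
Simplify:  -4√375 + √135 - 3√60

-23*√15

4√375 = 20*√15; √135 = 3*√15; 3√60 = 6*√15
Combine: (-20 + 3 - 6)·√15 = -23*√15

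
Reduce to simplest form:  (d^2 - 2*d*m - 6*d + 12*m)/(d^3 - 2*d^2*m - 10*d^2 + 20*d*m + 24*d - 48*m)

1/(d - 4)

Factor: d^2 - 2*d*m - 6*d + 12*m = (d - 2*m)*(d - 6);  d^3 - 2*d^2*m - 10*d^2 + 20*d*m + 24*d - 48*m = (d - 6)*(d - 2*m)*(d - 4)
Cancel the common factors (d - 6), (d - 2*m).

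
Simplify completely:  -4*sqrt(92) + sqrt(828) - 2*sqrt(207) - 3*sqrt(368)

4*sqrt(92) = 8*sqrt(23); sqrt(828) = 6*sqrt(23); 2*sqrt(207) = 6*sqrt(23); 3*sqrt(368) = 12*sqrt(23)
Combine: (-8 + 6 - 6 - 12)·sqrt(23) = -20*sqrt(23)

-20*sqrt(23)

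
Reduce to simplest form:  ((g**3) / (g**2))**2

Inside the bracket: g**1
Raise to the power 2: g**2

g**2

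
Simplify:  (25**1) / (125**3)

25**1 = 5**2; 125**3 = 5**9
Combine exponents: 5**(-7)

5**(-7)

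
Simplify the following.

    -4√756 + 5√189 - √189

4√756 = 24*√21; 5√189 = 15*√21; √189 = 3*√21
Combine: (-24 + 15 - 3)·√21 = -12*√21

-12*√21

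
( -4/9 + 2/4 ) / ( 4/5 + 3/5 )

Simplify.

5/126

Numerator: -4/9 + 2/4 = 1/18
Denominator: 4/5 + 3/5 = 7/5
Divide: (1/18) · (5/7) = 5/126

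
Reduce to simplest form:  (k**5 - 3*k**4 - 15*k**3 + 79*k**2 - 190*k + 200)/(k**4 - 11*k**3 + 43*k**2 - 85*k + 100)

(k**2 + 3*k - 10)/(k - 5)

Factor: k**5 - 3*k**4 - 15*k**3 + 79*k**2 - 190*k + 200 = (k + 5)*(k**2 - 2*k + 5)*(k - 4)*(k - 2);  k**4 - 11*k**3 + 43*k**2 - 85*k + 100 = (k**2 - 2*k + 5)*(k - 5)*(k - 4)
Cancel the common factors (k**2 - 2*k + 5), (k - 4).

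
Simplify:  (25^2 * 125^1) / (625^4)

5^(-9)

25^2 = 5^4; 125^1 = 5^3; 625^4 = 5^16
Combine exponents: 5^(-9)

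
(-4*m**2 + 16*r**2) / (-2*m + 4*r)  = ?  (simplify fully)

Difference of squares: factor out (-2*m + 4*r).

2*m + 4*r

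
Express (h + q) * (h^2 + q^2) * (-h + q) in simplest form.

-h^4 + q^4

Pair the conjugate factors: (q+h)(q-h) = -h^2 + q^2, then repeat with the next factor.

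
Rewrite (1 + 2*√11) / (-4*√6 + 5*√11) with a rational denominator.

(4*√6 + 5*√11 + 8*√66 + 110)/179

Multiply numerator and denominator by 4*√6 + 5*√11.
Denominator becomes 179; numerator becomes 4*√6 + 5*√11 + 8*√66 + 110.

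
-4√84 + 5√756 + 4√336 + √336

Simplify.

42*√21

4√84 = 8*√21; 5√756 = 30*√21; 4√336 = 16*√21; √336 = 4*√21
Combine: (-8 + 30 + 16 + 4)·√21 = 42*√21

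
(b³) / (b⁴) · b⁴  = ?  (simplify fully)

b³

Quotient: (b^-1)
Multiply by b⁴: add exponents.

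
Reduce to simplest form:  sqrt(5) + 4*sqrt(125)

sqrt(5) = sqrt(5); 4*sqrt(125) = 20*sqrt(5)
Combine: (1 + 20)·sqrt(5) = 21*sqrt(5)

21*sqrt(5)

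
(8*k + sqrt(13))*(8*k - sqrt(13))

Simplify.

Difference of squares with P = 8*k, Q = sqrt(13).

64*k^2 - 13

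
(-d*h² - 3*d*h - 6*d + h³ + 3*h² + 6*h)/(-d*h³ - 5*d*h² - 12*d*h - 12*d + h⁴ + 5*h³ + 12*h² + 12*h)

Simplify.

Factor: -d*h² - 3*d*h - 6*d + h³ + 3*h² + 6*h = (h² + 3*h + 6)·(-d + h);  -d*h³ - 5*d*h² - 12*d*h - 12*d + h⁴ + 5*h³ + 12*h² + 12*h = (h² + 3*h + 6)·(-d + h)·(h + 2)
Cancel the common factors (h² + 3*h + 6), (-d + h).

1/(h + 2)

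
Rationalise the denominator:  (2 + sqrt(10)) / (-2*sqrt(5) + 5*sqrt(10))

(2*sqrt(5) + 5*sqrt(2) + 5*sqrt(10) + 25)/115

Multiply numerator and denominator by 2*sqrt(5) + 5*sqrt(10).
Denominator becomes 230; numerator becomes 4*sqrt(5) + 10*sqrt(2) + 10*sqrt(10) + 50.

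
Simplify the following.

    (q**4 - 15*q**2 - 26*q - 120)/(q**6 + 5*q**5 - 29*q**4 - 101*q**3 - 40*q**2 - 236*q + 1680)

1/(q**2 + 5*q - 14)

Factor: q**4 - 15*q**2 - 26*q - 120 = (q - 5)*(q + 4)*(q**2 + q + 6);  q**6 + 5*q**5 - 29*q**4 - 101*q**3 - 40*q**2 - 236*q + 1680 = (q**2 + q + 6)*(q + 7)*(q - 5)*(q - 2)*(q + 4)
Cancel the common factors (q**2 + q + 6), (q - 5), (q + 4).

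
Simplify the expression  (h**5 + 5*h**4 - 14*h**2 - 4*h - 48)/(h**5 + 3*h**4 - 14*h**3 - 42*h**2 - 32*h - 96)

(h - 2)/(h - 4)

Factor: h**5 + 5*h**4 - 14*h**2 - 4*h - 48 = (h + 3)*(h**2 + 2)*(h + 4)*(h - 2);  h**5 + 3*h**4 - 14*h**3 - 42*h**2 - 32*h - 96 = (h**2 + 2)*(h - 4)*(h + 3)*(h + 4)
Cancel the common factors (h**2 + 2), (h + 3), (h + 4).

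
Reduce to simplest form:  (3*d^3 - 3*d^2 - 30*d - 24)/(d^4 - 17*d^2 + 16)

Factor: 3*d^3 - 3*d^2 - 30*d - 24 = 3*(d + 1)*(d + 2)*(d - 4);  d^4 - 17*d^2 + 16 = (d + 1)*(d + 4)*(d - 4)*(d - 1)
Cancel the common factors (d - 4), (d + 1).

(3*d + 6)/(d^2 + 3*d - 4)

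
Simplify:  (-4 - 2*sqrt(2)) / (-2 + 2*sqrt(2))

Multiply numerator and denominator by -2*sqrt(2) - 2.
Denominator becomes -4; numerator becomes 16 + 12*sqrt(2).

-3*sqrt(2) - 4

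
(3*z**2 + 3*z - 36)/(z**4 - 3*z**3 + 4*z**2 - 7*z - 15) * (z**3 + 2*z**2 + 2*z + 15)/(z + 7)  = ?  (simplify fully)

(3*z**2 + 21*z + 36)/(z**2 + 8*z + 7)

Factor: 3*z**2 + 3*z - 36 = 3*(z + 4)*(z - 3);  z**4 - 3*z**3 + 4*z**2 - 7*z - 15 = (z**2 - z + 5)*(z - 3)*(z + 1);  z**3 + 2*z**2 + 2*z + 15 = (z**2 - z + 5)*(z + 3)
Cancel the common factors (z**2 - z + 5), (z - 3).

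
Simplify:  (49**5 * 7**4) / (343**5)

49**5 = 7**10; 7**4 = 7**4; 343**5 = 7**15
Combine exponents: 7**(-1)

7**(-1)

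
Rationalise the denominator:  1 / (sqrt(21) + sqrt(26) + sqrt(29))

Group as (sqrt(26) + sqrt(29)) + sqrt(21); multiply by (sqrt(26) + sqrt(29)) - sqrt(21), then rationalise the remaining surd.

(-sqrt(15834) + 9*sqrt(29) + 12*sqrt(26) + 17*sqrt(21))/930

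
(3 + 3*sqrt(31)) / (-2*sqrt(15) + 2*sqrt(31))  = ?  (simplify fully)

(3*sqrt(15) + 3*sqrt(31) + 3*sqrt(465) + 93)/32

Multiply numerator and denominator by 2*sqrt(15) + 2*sqrt(31).
Denominator becomes 64; numerator becomes 6*sqrt(15) + 6*sqrt(31) + 6*sqrt(465) + 186.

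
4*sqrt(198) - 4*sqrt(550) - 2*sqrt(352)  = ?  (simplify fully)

4*sqrt(198) = 12*sqrt(22); 4*sqrt(550) = 20*sqrt(22); 2*sqrt(352) = 8*sqrt(22)
Combine: (12 - 20 - 8)·sqrt(22) = -16*sqrt(22)

-16*sqrt(22)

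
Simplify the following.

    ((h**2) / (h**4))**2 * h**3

1/h

Inside the bracket: (h**-2)
Raise to the power 2: (h**-4)
Multiply by h**3: add exponents.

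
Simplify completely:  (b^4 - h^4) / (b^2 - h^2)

b^2 + h^2

b^4 - h^4 factors as (b - h)*(b + h)*(b^2 + h^2).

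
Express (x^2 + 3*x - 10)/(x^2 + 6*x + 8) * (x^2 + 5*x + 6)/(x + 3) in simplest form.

Factor: x^2 + 3*x - 10 = (x + 5)*(x - 2);  x^2 + 6*x + 8 = (x + 4)*(x + 2);  x^2 + 5*x + 6 = (x + 2)*(x + 3)
Cancel the common factors (x + 3), (x + 2).

(x^2 + 3*x - 10)/(x + 4)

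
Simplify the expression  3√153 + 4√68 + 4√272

3√153 = 9*√17; 4√68 = 8*√17; 4√272 = 16*√17
Combine: (9 + 8 + 16)·√17 = 33*√17

33*√17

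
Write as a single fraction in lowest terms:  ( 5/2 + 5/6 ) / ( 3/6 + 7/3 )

20/17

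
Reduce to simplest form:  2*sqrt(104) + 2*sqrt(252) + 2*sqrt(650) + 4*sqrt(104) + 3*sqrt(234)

12*sqrt(7) + 31*sqrt(26)

2*sqrt(104) = 4*sqrt(26); 2*sqrt(252) = 12*sqrt(7); 2*sqrt(650) = 10*sqrt(26); 4*sqrt(104) = 8*sqrt(26); 3*sqrt(234) = 9*sqrt(26)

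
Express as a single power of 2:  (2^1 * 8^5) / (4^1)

2^14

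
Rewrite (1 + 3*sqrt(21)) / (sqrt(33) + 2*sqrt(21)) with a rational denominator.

(-9*sqrt(77) - sqrt(33) + 2*sqrt(21) + 126)/51

Multiply numerator and denominator by -sqrt(33) + 2*sqrt(21).
Denominator becomes 51; numerator becomes -9*sqrt(77) - sqrt(33) + 2*sqrt(21) + 126.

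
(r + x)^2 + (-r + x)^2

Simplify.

Only the even-power cross terms survive.

2*r^2 + 2*x^2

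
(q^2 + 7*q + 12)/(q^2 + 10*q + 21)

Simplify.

(q + 4)/(q + 7)

Factor: q^2 + 7*q + 12 = (q + 3)*(q + 4);  q^2 + 10*q + 21 = (q + 7)*(q + 3)
Cancel the common factor (q + 3).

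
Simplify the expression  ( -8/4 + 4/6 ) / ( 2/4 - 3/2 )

4/3

Numerator: -8/4 + 4/6 = -4/3
Denominator: 2/4 - 3/2 = -1
Divide: (-4/3) · (-1) = 4/3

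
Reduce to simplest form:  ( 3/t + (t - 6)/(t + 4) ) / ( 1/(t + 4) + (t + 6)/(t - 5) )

Numerator: 3/t + (t - 6)/(t + 4) = (t² - 3*t + 12)/(t² + 4*t)
Denominator: 1/(t + 4) + (t + 6)/(t - 5) = (t² + 11*t + 19)/(t² - t - 20)
Divide: ((t² - 3*t + 12)/(t² + 4*t)) · ((t² - t - 20)/(t² + 11*t + 19)) = (t³ - 8*t² + 27*t - 60)/(t³ + 11*t² + 19*t)

(t³ - 8*t² + 27*t - 60)/(t³ + 11*t² + 19*t)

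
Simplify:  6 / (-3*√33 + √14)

(-18*√33 - 6*√14)/283

Multiply numerator and denominator by √14 + 3*√33.
Denominator becomes -283; numerator becomes 6*√14 + 18*√33.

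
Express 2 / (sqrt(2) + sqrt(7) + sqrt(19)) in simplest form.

Group as (sqrt(2) + sqrt(19)) + sqrt(7); multiply by (sqrt(2) + sqrt(19)) - sqrt(7), then rationalise the remaining surd.

(-7*sqrt(7) - 12*sqrt(2) + sqrt(266) + 5*sqrt(19))/11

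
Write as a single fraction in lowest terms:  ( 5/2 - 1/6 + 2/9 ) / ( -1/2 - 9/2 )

Numerator: 5/2 - 1/6 + 2/9 = 23/9
Denominator: -1/2 - 9/2 = -5
Divide: (23/9) · (-1/5) = -23/45

-23/45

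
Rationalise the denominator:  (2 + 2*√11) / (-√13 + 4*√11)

Multiply numerator and denominator by √13 + 4*√11.
Denominator becomes 163; numerator becomes 2*√13 + 2*√143 + 8*√11 + 88.

(2*√13 + 2*√143 + 8*√11 + 88)/163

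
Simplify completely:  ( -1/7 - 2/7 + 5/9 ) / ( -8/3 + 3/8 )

Numerator: -1/7 - 2/7 + 5/9 = 8/63
Denominator: -8/3 + 3/8 = -55/24
Divide: (8/63) · (-24/55) = -64/1155

-64/1155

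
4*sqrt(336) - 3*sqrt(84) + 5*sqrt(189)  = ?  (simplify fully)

4*sqrt(336) = 16*sqrt(21); 3*sqrt(84) = 6*sqrt(21); 5*sqrt(189) = 15*sqrt(21)
Combine: (16 - 6 + 15)·sqrt(21) = 25*sqrt(21)

25*sqrt(21)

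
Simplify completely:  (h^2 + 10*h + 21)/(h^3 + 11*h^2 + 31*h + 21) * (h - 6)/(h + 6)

(h - 6)/(h^2 + 7*h + 6)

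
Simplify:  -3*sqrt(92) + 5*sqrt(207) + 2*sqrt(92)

13*sqrt(23)

3*sqrt(92) = 6*sqrt(23); 5*sqrt(207) = 15*sqrt(23); 2*sqrt(92) = 4*sqrt(23)
Combine: (-6 + 15 + 4)·sqrt(23) = 13*sqrt(23)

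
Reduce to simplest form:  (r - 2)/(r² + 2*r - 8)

1/(r + 4)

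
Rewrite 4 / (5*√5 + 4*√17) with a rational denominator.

Multiply numerator and denominator by -5*√5 + 4*√17.
Denominator becomes 147; numerator becomes -20*√5 + 16*√17.

(-20*√5 + 16*√17)/147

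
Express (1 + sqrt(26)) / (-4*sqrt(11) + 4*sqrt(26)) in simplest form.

(sqrt(11) + sqrt(26) + sqrt(286) + 26)/60

Multiply numerator and denominator by 4*sqrt(11) + 4*sqrt(26).
Denominator becomes 240; numerator becomes 4*sqrt(11) + 4*sqrt(26) + 4*sqrt(286) + 104.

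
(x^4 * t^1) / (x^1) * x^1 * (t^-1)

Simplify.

Quotient: x^3 * t^1
Multiply by x^1 * (t^-1): add exponents.

x^4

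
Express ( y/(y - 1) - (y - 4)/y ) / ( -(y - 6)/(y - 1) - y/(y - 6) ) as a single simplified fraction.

(-5*y^2 + 34*y - 24)/(2*y^3 - 13*y^2 + 36*y)

Numerator: y/(y - 1) - (y - 4)/y = (5*y - 4)/(y^2 - y)
Denominator: -(y - 6)/(y - 1) - y/(y - 6) = (-2*y^2 + 13*y - 36)/(y^2 - 7*y + 6)
Divide: ((5*y - 4)/(y^2 - y)) · ((y^2 - 7*y + 6)/(-2*y^2 + 13*y - 36)) = (-5*y^2 + 34*y - 24)/(2*y^3 - 13*y^2 + 36*y)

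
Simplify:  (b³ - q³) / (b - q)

b² + b*q + q²

Apply the difference-of-cubes factorisation and cancel (b - q).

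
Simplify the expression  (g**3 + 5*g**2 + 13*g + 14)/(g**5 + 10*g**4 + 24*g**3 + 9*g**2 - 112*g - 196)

Factor: g**3 + 5*g**2 + 13*g + 14 = (g**2 + 3*g + 7)*(g + 2);  g**5 + 10*g**4 + 24*g**3 + 9*g**2 - 112*g - 196 = (g**2 + 3*g + 7)*(g + 2)*(g - 2)*(g + 7)
Cancel the common factors (g**2 + 3*g + 7), (g + 2).

1/(g**2 + 5*g - 14)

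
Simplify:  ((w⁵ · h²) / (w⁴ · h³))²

Inside the bracket: w¹ · (h^-1)
Raise to the power 2: w² · (h^-2)

w²/h²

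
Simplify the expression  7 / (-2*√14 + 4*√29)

Multiply numerator and denominator by 2*√14 + 4*√29.
Denominator becomes 408; numerator becomes 14*√14 + 28*√29.

(7*√14 + 14*√29)/204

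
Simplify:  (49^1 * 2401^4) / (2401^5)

7^(-2)

49^1 = 7^2; 2401^4 = 7^16; 2401^5 = 7^20
Combine exponents: 7^(-2)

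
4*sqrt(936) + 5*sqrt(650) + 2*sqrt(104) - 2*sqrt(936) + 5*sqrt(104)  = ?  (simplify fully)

4*sqrt(936) = 24*sqrt(26); 5*sqrt(650) = 25*sqrt(26); 2*sqrt(104) = 4*sqrt(26); 2*sqrt(936) = 12*sqrt(26); 5*sqrt(104) = 10*sqrt(26)
Combine: (24 + 25 + 4 - 12 + 10)·sqrt(26) = 51*sqrt(26)

51*sqrt(26)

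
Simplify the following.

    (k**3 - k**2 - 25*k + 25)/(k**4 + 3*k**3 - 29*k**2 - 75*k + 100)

1/(k + 4)

Factor: k**3 - k**2 - 25*k + 25 = (k - 5)*(k + 5)*(k - 1);  k**4 + 3*k**3 - 29*k**2 - 75*k + 100 = (k - 5)*(k - 1)*(k + 4)*(k + 5)
Cancel the common factors (k - 1), (k - 5), (k + 5).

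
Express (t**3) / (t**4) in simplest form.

Quotient: (t**-1)

1/t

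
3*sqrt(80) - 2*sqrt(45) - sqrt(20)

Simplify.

4*sqrt(5)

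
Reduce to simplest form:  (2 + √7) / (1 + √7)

(√7 + 5)/6

Multiply numerator and denominator by -√7 + 1.
Denominator becomes -6; numerator becomes -5 - √7.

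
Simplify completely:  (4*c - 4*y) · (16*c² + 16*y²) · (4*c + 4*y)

((4*c)+(4*y))((4*c)-(4*y)) = 16*c² - 16*y²; continue pairing.

256*c⁴ - 256*y⁴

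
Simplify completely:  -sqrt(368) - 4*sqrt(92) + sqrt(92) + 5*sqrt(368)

sqrt(368) = 4*sqrt(23); 4*sqrt(92) = 8*sqrt(23); sqrt(92) = 2*sqrt(23); 5*sqrt(368) = 20*sqrt(23)
Combine: (-4 - 8 + 2 + 20)·sqrt(23) = 10*sqrt(23)

10*sqrt(23)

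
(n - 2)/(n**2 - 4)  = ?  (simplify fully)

1/(n + 2)

Factor: n**2 - 4 = (n - 2)*(n + 2)
Cancel the common factor (n - 2).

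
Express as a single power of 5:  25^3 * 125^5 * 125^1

5^24

25^3 = 5^6; 125^5 = 5^15; 125^1 = 5^3
Combine exponents: 5^24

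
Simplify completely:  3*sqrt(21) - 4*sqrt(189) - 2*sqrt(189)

3*sqrt(21) = 3*sqrt(21); 4*sqrt(189) = 12*sqrt(21); 2*sqrt(189) = 6*sqrt(21)
Combine: (3 - 12 - 6)·sqrt(21) = -15*sqrt(21)

-15*sqrt(21)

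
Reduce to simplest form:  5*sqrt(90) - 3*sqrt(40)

9*sqrt(10)

5*sqrt(90) = 15*sqrt(10); 3*sqrt(40) = 6*sqrt(10)
Combine: (15 - 6)·sqrt(10) = 9*sqrt(10)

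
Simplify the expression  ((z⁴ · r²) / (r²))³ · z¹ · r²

r²*z^13

Inside the bracket: z⁴
Raise to the power 3: z^12
Multiply by z¹ · r²: add exponents.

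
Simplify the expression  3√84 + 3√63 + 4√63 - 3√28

3√84 = 6*√21; 3√63 = 9*√7; 4√63 = 12*√7; 3√28 = 6*√7

6*√21 + 15*√7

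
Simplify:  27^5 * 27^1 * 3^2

3^20

27^5 = 3^15; 27^1 = 3^3; 3^2 = 3^2
Combine exponents: 3^20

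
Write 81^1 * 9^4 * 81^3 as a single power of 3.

81^1 = 3^4; 9^4 = 3^8; 81^3 = 3^12
Combine exponents: 3^24

3^24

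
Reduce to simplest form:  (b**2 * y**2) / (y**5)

Quotient: b**2 * (y**-3)

b**2/y**3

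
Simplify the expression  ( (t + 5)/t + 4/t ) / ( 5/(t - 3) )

(t^2 + 6*t - 27)/(5*t)

Numerator: (t + 5)/t + 4/t = (t + 9)/t
Denominator: 5/(t - 3) = 5/(t - 3)
Divide: ((t + 9)/t) · (t/5 - 3/5) = (t^2 + 6*t - 27)/(5*t)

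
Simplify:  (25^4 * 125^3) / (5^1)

25^4 = 5^8; 125^3 = 5^9; 5^1 = 5^1
Combine exponents: 5^16

5^16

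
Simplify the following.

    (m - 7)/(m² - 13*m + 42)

Factor: m² - 13*m + 42 = (m - 6)·(m - 7)
Cancel the common factor (m - 7).

1/(m - 6)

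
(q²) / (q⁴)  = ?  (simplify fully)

q^(-2)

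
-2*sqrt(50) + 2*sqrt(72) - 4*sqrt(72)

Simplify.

-22*sqrt(2)

2*sqrt(50) = 10*sqrt(2); 2*sqrt(72) = 12*sqrt(2); 4*sqrt(72) = 24*sqrt(2)
Combine: (-10 + 12 - 24)·sqrt(2) = -22*sqrt(2)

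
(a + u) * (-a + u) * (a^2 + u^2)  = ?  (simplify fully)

-a^4 + u^4

Pair the conjugate factors: (u+a)(u-a) = -a^2 + u^2, then repeat with the next factor.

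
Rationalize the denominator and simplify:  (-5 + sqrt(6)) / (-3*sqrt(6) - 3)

Multiply numerator and denominator by -3 + 3*sqrt(6).
Denominator becomes -45; numerator becomes -18*sqrt(6) + 33.

(-11 + 6*sqrt(6))/15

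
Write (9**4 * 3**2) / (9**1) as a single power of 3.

9**4 = 3**8; 3**2 = 3**2; 9**1 = 3**2
Combine exponents: 3**8

3**8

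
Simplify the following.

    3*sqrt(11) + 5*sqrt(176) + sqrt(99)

3*sqrt(11) = 3*sqrt(11); 5*sqrt(176) = 20*sqrt(11); sqrt(99) = 3*sqrt(11)
Combine: (3 + 20 + 3)·sqrt(11) = 26*sqrt(11)

26*sqrt(11)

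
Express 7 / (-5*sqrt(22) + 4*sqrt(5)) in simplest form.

Multiply numerator and denominator by 4*sqrt(5) + 5*sqrt(22).
Denominator becomes -470; numerator becomes 28*sqrt(5) + 35*sqrt(22).

(-35*sqrt(22) - 28*sqrt(5))/470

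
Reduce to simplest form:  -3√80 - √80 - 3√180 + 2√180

3√80 = 12*√5; √80 = 4*√5; 3√180 = 18*√5; 2√180 = 12*√5
Combine: (-12 - 4 - 18 + 12)·√5 = -22*√5

-22*√5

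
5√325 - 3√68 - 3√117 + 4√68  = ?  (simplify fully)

2*√17 + 16*√13

5√325 = 25*√13; 3√68 = 6*√17; 3√117 = 9*√13; 4√68 = 8*√17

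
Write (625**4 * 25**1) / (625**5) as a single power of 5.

5**(-2)

625**4 = 5**16; 25**1 = 5**2; 625**5 = 5**20
Combine exponents: 5**(-2)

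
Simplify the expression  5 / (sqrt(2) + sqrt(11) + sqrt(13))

Group as (sqrt(11) + sqrt(13)) + sqrt(2); multiply by (sqrt(11) + sqrt(13)) - sqrt(2), then rationalise the remaining surd.

(-5*sqrt(286) + 10*sqrt(11) + 55*sqrt(2))/44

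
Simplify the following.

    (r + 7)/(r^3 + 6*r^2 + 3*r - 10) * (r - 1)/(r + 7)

1/(r^2 + 7*r + 10)

Factor: r^3 + 6*r^2 + 3*r - 10 = (r + 5)*(r - 1)*(r + 2)
Cancel the common factors (r + 7), (r - 1).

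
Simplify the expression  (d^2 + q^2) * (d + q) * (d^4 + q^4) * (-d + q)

-d^8 + q^8

Telescope via difference of squares: (q+d)(q-d) = -d^2 + q^2, then repeat with the next factor.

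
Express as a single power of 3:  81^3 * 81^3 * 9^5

3^34

81^3 = 3^12; 81^3 = 3^12; 9^5 = 3^10
Combine exponents: 3^34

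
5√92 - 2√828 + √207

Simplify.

√23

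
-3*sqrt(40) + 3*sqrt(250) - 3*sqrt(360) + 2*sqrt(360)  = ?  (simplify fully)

3*sqrt(40) = 6*sqrt(10); 3*sqrt(250) = 15*sqrt(10); 3*sqrt(360) = 18*sqrt(10); 2*sqrt(360) = 12*sqrt(10)
Combine: (-6 + 15 - 18 + 12)·sqrt(10) = 3*sqrt(10)

3*sqrt(10)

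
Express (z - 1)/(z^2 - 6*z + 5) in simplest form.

Factor: z^2 - 6*z + 5 = (z - 5)*(z - 1)
Cancel the common factor (z - 1).

1/(z - 5)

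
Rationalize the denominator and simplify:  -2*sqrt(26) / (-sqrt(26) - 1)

(-2*sqrt(26) + 52)/25

Multiply numerator and denominator by -1 + sqrt(26).
Denominator becomes -25; numerator becomes -52 + 2*sqrt(26).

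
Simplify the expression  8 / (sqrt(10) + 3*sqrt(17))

(-8*sqrt(10) + 24*sqrt(17))/143

Multiply numerator and denominator by -3*sqrt(17) + sqrt(10).
Denominator becomes -143; numerator becomes -24*sqrt(17) + 8*sqrt(10).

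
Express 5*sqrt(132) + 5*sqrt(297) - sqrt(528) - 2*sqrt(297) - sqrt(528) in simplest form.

5*sqrt(132) = 10*sqrt(33); 5*sqrt(297) = 15*sqrt(33); sqrt(528) = 4*sqrt(33); 2*sqrt(297) = 6*sqrt(33); sqrt(528) = 4*sqrt(33)
Combine: (10 + 15 - 4 - 6 - 4)·sqrt(33) = 11*sqrt(33)

11*sqrt(33)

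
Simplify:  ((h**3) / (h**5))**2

Inside the bracket: (h**-2)
Raise to the power 2: (h**-4)

h**(-4)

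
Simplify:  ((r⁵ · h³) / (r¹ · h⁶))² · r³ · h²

r^11/h⁴

Inside the bracket: r⁴ · (h^-3)
Raise to the power 2: r⁸ · (h^-6)
Multiply by r³ · h²: add exponents.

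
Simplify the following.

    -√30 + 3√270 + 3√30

√30 = √30; 3√270 = 9*√30; 3√30 = 3*√30
Combine: (-1 + 9 + 3)·√30 = 11*√30

11*√30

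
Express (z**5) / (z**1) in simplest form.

Quotient: z**4

z**4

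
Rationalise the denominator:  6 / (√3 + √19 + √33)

Group as (√3 + √19) + √33; multiply by (√3 + √19) - √33, then rationalise the remaining surd.

(-36*√209 - 66*√33 + 102*√19 + 294*√3)/107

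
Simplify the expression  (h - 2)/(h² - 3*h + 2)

1/(h - 1)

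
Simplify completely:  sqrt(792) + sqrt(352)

sqrt(792) = 6*sqrt(22); sqrt(352) = 4*sqrt(22)
Combine: (6 + 4)·sqrt(22) = 10*sqrt(22)

10*sqrt(22)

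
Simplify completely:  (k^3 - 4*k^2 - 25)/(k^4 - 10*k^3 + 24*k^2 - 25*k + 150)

1/(k - 6)

Factor: k^3 - 4*k^2 - 25 = (k - 5)*(k^2 + k + 5);  k^4 - 10*k^3 + 24*k^2 - 25*k + 150 = (k - 6)*(k - 5)*(k^2 + k + 5)
Cancel the common factors (k^2 + k + 5), (k - 5).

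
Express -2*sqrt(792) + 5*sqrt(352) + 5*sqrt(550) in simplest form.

33*sqrt(22)

2*sqrt(792) = 12*sqrt(22); 5*sqrt(352) = 20*sqrt(22); 5*sqrt(550) = 25*sqrt(22)
Combine: (-12 + 20 + 25)·sqrt(22) = 33*sqrt(22)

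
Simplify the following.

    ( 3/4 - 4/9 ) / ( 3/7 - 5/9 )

Numerator: 3/4 - 4/9 = 11/36
Denominator: 3/7 - 5/9 = -8/63
Divide: (11/36) · (-63/8) = -77/32

-77/32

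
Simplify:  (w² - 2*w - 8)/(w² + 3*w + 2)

(w - 4)/(w + 1)

Factor: w² - 2*w - 8 = (w + 2)·(w - 4);  w² + 3*w + 2 = (w + 1)·(w + 2)
Cancel the common factor (w + 2).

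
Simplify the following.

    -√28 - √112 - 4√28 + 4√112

√28 = 2*√7; √112 = 4*√7; 4√28 = 8*√7; 4√112 = 16*√7
Combine: (-2 - 4 - 8 + 16)·√7 = 2*√7

2*√7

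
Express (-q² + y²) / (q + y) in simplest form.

Factor y^2 - q^2 and cancel (q + y).

-q + y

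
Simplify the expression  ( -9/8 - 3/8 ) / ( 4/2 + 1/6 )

-9/13

Numerator: -9/8 - 3/8 = -3/2
Denominator: 4/2 + 1/6 = 13/6
Divide: (-3/2) · (6/13) = -9/13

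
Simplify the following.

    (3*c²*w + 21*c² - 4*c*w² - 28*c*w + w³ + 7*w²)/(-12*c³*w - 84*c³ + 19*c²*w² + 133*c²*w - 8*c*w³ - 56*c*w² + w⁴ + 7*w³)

Factor: 3*c²*w + 21*c² - 4*c*w² - 28*c*w + w³ + 7*w² = (-3*c + w)·(-c + w)·(w + 7);  -12*c³*w - 84*c³ + 19*c²*w² + 133*c²*w - 8*c*w³ - 56*c*w² + w⁴ + 7*w³ = (-c + w)·(-3*c + w)·(w + 7)·(-4*c + w)
Cancel the common factors (w + 7), (-c + w), (-3*c + w).

1/(-4*c + w)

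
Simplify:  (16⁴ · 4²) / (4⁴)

2^12

16⁴ = 2^16; 4² = 2^4; 4⁴ = 2^8
Combine exponents: 2^12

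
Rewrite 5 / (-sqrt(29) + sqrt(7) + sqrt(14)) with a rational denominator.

(20*sqrt(29) + 55*sqrt(14) + 90*sqrt(7) + 35*sqrt(58))/164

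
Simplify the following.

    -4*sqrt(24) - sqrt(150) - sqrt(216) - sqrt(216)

-25*sqrt(6)

4*sqrt(24) = 8*sqrt(6); sqrt(150) = 5*sqrt(6); sqrt(216) = 6*sqrt(6); sqrt(216) = 6*sqrt(6)
Combine: (-8 - 5 - 6 - 6)·sqrt(6) = -25*sqrt(6)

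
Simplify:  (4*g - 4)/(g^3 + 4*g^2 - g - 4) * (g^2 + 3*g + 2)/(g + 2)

4/(g + 4)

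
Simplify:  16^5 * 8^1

2^23

16^5 = 2^20; 8^1 = 2^3
Combine exponents: 2^23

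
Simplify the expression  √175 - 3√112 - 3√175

-22*√7

√175 = 5*√7; 3√112 = 12*√7; 3√175 = 15*√7
Combine: (5 - 12 - 15)·√7 = -22*√7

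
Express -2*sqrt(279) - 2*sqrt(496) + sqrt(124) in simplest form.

-12*sqrt(31)

2*sqrt(279) = 6*sqrt(31); 2*sqrt(496) = 8*sqrt(31); sqrt(124) = 2*sqrt(31)
Combine: (-6 - 8 + 2)·sqrt(31) = -12*sqrt(31)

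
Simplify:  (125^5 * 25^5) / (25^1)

5^23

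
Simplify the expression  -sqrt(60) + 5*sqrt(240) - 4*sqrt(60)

sqrt(60) = 2*sqrt(15); 5*sqrt(240) = 20*sqrt(15); 4*sqrt(60) = 8*sqrt(15)
Combine: (-2 + 20 - 8)·sqrt(15) = 10*sqrt(15)

10*sqrt(15)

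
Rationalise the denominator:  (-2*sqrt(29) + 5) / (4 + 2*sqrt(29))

(-68 + 9*sqrt(29))/50

Multiply numerator and denominator by -2*sqrt(29) + 4.
Denominator becomes -100; numerator becomes -18*sqrt(29) + 136.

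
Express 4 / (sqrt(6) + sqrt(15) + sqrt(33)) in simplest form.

(-sqrt(330) - 2*sqrt(33) + 4*sqrt(15) + 7*sqrt(6))/9

Group as (sqrt(6) + sqrt(15)) + sqrt(33); multiply by (sqrt(6) + sqrt(15)) - sqrt(33), then rationalise the remaining surd.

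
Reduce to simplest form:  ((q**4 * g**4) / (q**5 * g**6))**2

1/(g**4*q**2)

Inside the bracket: (q**-1) * (g**-2)
Raise to the power 2: (q**-2) * (g**-4)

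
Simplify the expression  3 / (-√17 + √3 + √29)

Group as (√3 + √29) - √17; multiply by (√3 + √29) + √17, then rationalise the remaining surd.

(-15*√17 - 9*√29 + 43*√3 + 2*√1479)/41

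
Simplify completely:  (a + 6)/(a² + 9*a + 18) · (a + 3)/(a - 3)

1/(a - 3)

Factor: a² + 9*a + 18 = (a + 3)·(a + 6)
Cancel the common factors (a + 3), (a + 6).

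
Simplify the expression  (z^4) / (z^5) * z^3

z^2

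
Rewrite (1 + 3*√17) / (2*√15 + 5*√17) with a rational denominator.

(-6*√255 - 2*√15 + 5*√17 + 255)/365

Multiply numerator and denominator by -2*√15 + 5*√17.
Denominator becomes 365; numerator becomes -6*√255 - 2*√15 + 5*√17 + 255.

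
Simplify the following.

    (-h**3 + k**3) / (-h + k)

Factor as (a-b)(a**2+ab+b**2) with a=k, b=h.

h**2 + h*k + k**2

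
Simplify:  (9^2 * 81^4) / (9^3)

9^2 = 3^4; 81^4 = 3^16; 9^3 = 3^6
Combine exponents: 3^14

3^14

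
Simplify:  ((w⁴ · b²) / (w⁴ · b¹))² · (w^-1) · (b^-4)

Inside the bracket: b¹
Raise to the power 2: b²
Multiply by (w^-1) · (b^-4): add exponents.

1/(b²*w)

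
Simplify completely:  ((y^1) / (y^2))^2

y^(-2)

Inside the bracket: (y^-1)
Raise to the power 2: (y^-2)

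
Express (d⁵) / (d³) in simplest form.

d²

Quotient: d²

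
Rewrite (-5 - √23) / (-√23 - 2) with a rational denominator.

Multiply numerator and denominator by -2 + √23.
Denominator becomes -19; numerator becomes -3*√23 - 13.

(13 + 3*√23)/19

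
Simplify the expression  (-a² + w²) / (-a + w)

a + w

Difference of squares: factor out (-a + w).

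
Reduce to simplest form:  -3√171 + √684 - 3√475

-18*√19

3√171 = 9*√19; √684 = 6*√19; 3√475 = 15*√19
Combine: (-9 + 6 - 15)·√19 = -18*√19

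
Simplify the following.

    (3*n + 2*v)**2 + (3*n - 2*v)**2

Binomially expand both and collect terms in (3*n), (2*v).

18*n**2 + 8*v**2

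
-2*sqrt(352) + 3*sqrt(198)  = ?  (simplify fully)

2*sqrt(352) = 8*sqrt(22); 3*sqrt(198) = 9*sqrt(22)
Combine: (-8 + 9)·sqrt(22) = sqrt(22)

sqrt(22)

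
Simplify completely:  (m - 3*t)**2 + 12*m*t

(m + 3*t)**2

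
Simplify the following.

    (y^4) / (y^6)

Quotient: (y^-2)

y^(-2)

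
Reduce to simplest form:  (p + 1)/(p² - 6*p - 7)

Factor: p² - 6*p - 7 = (p - 7)·(p + 1)
Cancel the common factor (p + 1).

1/(p - 7)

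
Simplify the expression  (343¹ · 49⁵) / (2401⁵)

343¹ = 7^3; 49⁵ = 7^10; 2401⁵ = 7^20
Combine exponents: 7^(-7)

7^(-7)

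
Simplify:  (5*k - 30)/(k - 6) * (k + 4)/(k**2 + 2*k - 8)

5/(k - 2)

Factor: 5*k - 30 = 5*(k - 6);  k**2 + 2*k - 8 = (k - 2)*(k + 4)
Cancel the common factors (k - 6), (k + 4).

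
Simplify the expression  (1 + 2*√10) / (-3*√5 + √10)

Multiply numerator and denominator by √10 + 3*√5.
Denominator becomes -35; numerator becomes √10 + 3*√5 + 20 + 30*√2.

(-30*√2 - 20 - 3*√5 - √10)/35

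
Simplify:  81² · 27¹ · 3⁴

3^15

81² = 3^8; 27¹ = 3^3; 3⁴ = 3^4
Combine exponents: 3^15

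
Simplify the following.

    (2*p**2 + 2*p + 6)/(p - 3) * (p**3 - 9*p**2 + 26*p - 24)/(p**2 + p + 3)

2*p**2 - 12*p + 16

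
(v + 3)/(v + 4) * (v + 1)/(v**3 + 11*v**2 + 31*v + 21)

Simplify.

1/(v**2 + 11*v + 28)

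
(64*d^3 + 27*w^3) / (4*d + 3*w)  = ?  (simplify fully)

Apply the sum-of-cubes factorisation and cancel (4*d + 3*w).

16*d^2 - 12*d*w + 9*w^2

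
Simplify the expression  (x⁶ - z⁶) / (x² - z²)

x⁴ + x²*z² + z⁴

Factor x^6 - z^6 and cancel (x² - z²).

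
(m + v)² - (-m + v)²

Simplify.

4*m*v

Only the odd-power cross terms survive.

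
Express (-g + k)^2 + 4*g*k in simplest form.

(g + k)^2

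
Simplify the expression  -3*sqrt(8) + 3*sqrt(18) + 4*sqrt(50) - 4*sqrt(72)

3*sqrt(8) = 6*sqrt(2); 3*sqrt(18) = 9*sqrt(2); 4*sqrt(50) = 20*sqrt(2); 4*sqrt(72) = 24*sqrt(2)
Combine: (-6 + 9 + 20 - 24)·sqrt(2) = -sqrt(2)

-sqrt(2)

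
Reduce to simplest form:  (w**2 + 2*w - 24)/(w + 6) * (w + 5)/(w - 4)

w + 5

Factor: w**2 + 2*w - 24 = (w + 6)*(w - 4)
Cancel the common factors (w - 4), (w + 6).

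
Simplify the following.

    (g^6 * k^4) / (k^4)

Quotient: g^6

g^6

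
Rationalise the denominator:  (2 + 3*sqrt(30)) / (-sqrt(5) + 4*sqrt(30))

Multiply numerator and denominator by sqrt(5) + 4*sqrt(30).
Denominator becomes 475; numerator becomes 2*sqrt(5) + 15*sqrt(6) + 8*sqrt(30) + 360.

(2*sqrt(5) + 15*sqrt(6) + 8*sqrt(30) + 360)/475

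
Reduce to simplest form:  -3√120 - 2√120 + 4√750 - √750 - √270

3√120 = 6*√30; 2√120 = 4*√30; 4√750 = 20*√30; √750 = 5*√30; √270 = 3*√30
Combine: (-6 - 4 + 20 - 5 - 3)·√30 = 2*√30

2*√30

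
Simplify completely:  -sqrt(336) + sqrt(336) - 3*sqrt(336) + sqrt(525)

-7*sqrt(21)

sqrt(336) = 4*sqrt(21); sqrt(336) = 4*sqrt(21); 3*sqrt(336) = 12*sqrt(21); sqrt(525) = 5*sqrt(21)
Combine: (-4 + 4 - 12 + 5)·sqrt(21) = -7*sqrt(21)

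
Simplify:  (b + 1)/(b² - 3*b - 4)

Factor: b² - 3*b - 4 = (b - 4)·(b + 1)
Cancel the common factor (b + 1).

1/(b - 4)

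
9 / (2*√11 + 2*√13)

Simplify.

Multiply numerator and denominator by -2*√13 + 2*√11.
Denominator becomes -8; numerator becomes -18*√13 + 18*√11.

(-9*√11 + 9*√13)/4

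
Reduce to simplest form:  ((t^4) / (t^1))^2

Inside the bracket: t^3
Raise to the power 2: t^6

t^6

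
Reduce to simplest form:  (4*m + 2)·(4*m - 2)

16*m² - 4

(4*m)^2 - (2)^2 = 16*m² - 4.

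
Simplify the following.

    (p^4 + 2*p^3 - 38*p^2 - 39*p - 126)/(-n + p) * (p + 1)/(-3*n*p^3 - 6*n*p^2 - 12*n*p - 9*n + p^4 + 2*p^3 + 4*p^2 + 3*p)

Factor: p^4 + 2*p^3 - 38*p^2 - 39*p - 126 = (p^2 + p + 3)*(p + 7)*(p - 6);  -3*n*p^3 - 6*n*p^2 - 12*n*p - 9*n + p^4 + 2*p^3 + 4*p^2 + 3*p = (-3*n + p)*(p^2 + p + 3)*(p + 1)
Cancel the common factors (p^2 + p + 3), (p + 1).

(p^2 + p - 42)/(3*n^2 - 4*n*p + p^2)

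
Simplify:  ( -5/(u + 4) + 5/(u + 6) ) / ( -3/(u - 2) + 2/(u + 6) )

Numerator: -5/(u + 4) + 5/(u + 6) = -10/(u**2 + 10*u + 24)
Denominator: -3/(u - 2) + 2/(u + 6) = (-u - 22)/(u**2 + 4*u - 12)
Divide: (-10/(u**2 + 10*u + 24)) · ((u**2 + 4*u - 12)/(-u - 22)) = (10*u - 20)/(u**2 + 26*u + 88)

(10*u - 20)/(u**2 + 26*u + 88)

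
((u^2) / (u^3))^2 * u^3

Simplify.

u

Inside the bracket: (u^-1)
Raise to the power 2: (u^-2)
Multiply by u^3: add exponents.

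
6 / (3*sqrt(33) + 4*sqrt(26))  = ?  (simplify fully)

(-18*sqrt(33) + 24*sqrt(26))/119

Multiply numerator and denominator by -3*sqrt(33) + 4*sqrt(26).
Denominator becomes 119; numerator becomes -18*sqrt(33) + 24*sqrt(26).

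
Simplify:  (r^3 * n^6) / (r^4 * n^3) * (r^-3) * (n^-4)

Quotient: (r^-1) * n^3
Multiply by (r^-3) * (n^-4): add exponents.

1/(n*r^4)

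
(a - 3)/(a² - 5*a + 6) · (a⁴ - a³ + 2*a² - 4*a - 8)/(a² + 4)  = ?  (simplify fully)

Factor: a² - 5*a + 6 = (a - 2)·(a - 3);  a⁴ - a³ + 2*a² - 4*a - 8 = (a + 1)·(a² + 4)·(a - 2)
Cancel the common factors (a² + 4), (a - 2), (a - 3).

a + 1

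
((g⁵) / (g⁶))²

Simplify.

g^(-2)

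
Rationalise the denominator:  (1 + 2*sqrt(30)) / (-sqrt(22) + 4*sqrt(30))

(sqrt(22) + 4*sqrt(30) + 4*sqrt(165) + 240)/458

Multiply numerator and denominator by sqrt(22) + 4*sqrt(30).
Denominator becomes 458; numerator becomes sqrt(22) + 4*sqrt(30) + 4*sqrt(165) + 240.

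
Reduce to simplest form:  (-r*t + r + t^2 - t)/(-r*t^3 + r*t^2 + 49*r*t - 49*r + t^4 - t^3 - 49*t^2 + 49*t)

Factor: -r*t + r + t^2 - t = (-r + t)*(t - 1);  -r*t^3 + r*t^2 + 49*r*t - 49*r + t^4 - t^3 - 49*t^2 + 49*t = (t + 7)*(-r + t)*(t - 7)*(t - 1)
Cancel the common factors (t - 1), (-r + t).

1/(t^2 - 49)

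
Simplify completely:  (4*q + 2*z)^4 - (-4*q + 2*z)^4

Write as f((2*z),(4*q)) - f((2*z),-(4*q)) and expand.

256*q*z*(4*q^2 + z^2)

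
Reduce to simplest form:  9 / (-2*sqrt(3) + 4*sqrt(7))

Multiply numerator and denominator by 2*sqrt(3) + 4*sqrt(7).
Denominator becomes 100; numerator becomes 18*sqrt(3) + 36*sqrt(7).

(9*sqrt(3) + 18*sqrt(7))/50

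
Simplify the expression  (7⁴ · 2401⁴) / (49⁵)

7⁴ = 7^4; 2401⁴ = 7^16; 49⁵ = 7^10
Combine exponents: 7^10

7^10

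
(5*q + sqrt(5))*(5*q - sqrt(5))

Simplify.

Difference of squares with P = 5*q, Q = sqrt(5).

25*q**2 - 5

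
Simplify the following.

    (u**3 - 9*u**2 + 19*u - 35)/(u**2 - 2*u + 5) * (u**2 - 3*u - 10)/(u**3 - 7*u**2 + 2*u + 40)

(u - 7)/(u - 4)

Factor: u**3 - 9*u**2 + 19*u - 35 = (u**2 - 2*u + 5)*(u - 7);  u**2 - 3*u - 10 = (u - 5)*(u + 2);  u**3 - 7*u**2 + 2*u + 40 = (u - 5)*(u - 4)*(u + 2)
Cancel the common factors (u**2 - 2*u + 5), (u - 5), (u + 2).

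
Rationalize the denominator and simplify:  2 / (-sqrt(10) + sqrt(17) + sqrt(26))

(-66*sqrt(10) + 2*sqrt(26) + 38*sqrt(17) + 8*sqrt(1105))/679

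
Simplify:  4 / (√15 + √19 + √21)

(-24*√665 + 52*√21 + 68*√19 + 100*√15)/971

Group as (√15 + √21) + √19; multiply by (√15 + √21) - √19, then rationalise the remaining surd.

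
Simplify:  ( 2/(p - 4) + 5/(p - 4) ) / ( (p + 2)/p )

7*p/(p^2 - 2*p - 8)

Numerator: 2/(p - 4) + 5/(p - 4) = 7/(p - 4)
Denominator: (p + 2)/p = (p + 2)/p
Divide: (7/(p - 4)) · (p/(p + 2)) = 7*p/(p^2 - 2*p - 8)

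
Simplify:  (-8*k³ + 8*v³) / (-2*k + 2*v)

4*k² + 4*k*v + 4*v²

Apply the difference-of-cubes factorisation and cancel (-2*k + 2*v).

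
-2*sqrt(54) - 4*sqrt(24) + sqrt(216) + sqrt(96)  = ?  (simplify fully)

-4*sqrt(6)

2*sqrt(54) = 6*sqrt(6); 4*sqrt(24) = 8*sqrt(6); sqrt(216) = 6*sqrt(6); sqrt(96) = 4*sqrt(6)
Combine: (-6 - 8 + 6 + 4)·sqrt(6) = -4*sqrt(6)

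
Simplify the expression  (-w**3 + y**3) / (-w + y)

w**2 + w*y + y**2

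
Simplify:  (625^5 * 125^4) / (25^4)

5^24

625^5 = 5^20; 125^4 = 5^12; 25^4 = 5^8
Combine exponents: 5^24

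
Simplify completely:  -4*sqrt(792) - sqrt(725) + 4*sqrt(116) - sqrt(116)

-24*sqrt(22) + sqrt(29)

4*sqrt(792) = 24*sqrt(22); sqrt(725) = 5*sqrt(29); 4*sqrt(116) = 8*sqrt(29); sqrt(116) = 2*sqrt(29)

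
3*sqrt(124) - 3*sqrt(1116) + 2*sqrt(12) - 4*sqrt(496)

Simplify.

-28*sqrt(31) + 4*sqrt(3)

3*sqrt(124) = 6*sqrt(31); 3*sqrt(1116) = 18*sqrt(31); 2*sqrt(12) = 4*sqrt(3); 4*sqrt(496) = 16*sqrt(31)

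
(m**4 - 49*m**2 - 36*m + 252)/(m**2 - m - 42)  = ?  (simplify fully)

m**2 + m - 6

Factor: m**4 - 49*m**2 - 36*m + 252 = (m + 3)*(m - 7)*(m - 2)*(m + 6);  m**2 - m - 42 = (m + 6)*(m - 7)
Cancel the common factors (m - 7), (m + 6).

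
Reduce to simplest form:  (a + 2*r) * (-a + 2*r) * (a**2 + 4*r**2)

-a**4 + 16*r**4

Telescope via difference of squares: ((2*r)+a)((2*r)-a) = -a**2 + 4*r**2, then repeat with the next factor.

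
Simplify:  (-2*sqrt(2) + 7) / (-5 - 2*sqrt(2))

(-43 + 24*sqrt(2))/17

Multiply numerator and denominator by -5 + 2*sqrt(2).
Denominator becomes 17; numerator becomes -43 + 24*sqrt(2).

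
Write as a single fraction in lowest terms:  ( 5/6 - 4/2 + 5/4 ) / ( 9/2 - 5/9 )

3/142

Numerator: 5/6 - 4/2 + 5/4 = 1/12
Denominator: 9/2 - 5/9 = 71/18
Divide: (1/12) · (18/71) = 3/142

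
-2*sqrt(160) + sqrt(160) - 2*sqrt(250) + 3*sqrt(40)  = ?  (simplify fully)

-8*sqrt(10)

2*sqrt(160) = 8*sqrt(10); sqrt(160) = 4*sqrt(10); 2*sqrt(250) = 10*sqrt(10); 3*sqrt(40) = 6*sqrt(10)
Combine: (-8 + 4 - 10 + 6)·sqrt(10) = -8*sqrt(10)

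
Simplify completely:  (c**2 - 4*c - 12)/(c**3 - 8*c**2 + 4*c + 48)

1/(c - 4)

Factor: c**2 - 4*c - 12 = (c + 2)*(c - 6);  c**3 - 8*c**2 + 4*c + 48 = (c + 2)*(c - 4)*(c - 6)
Cancel the common factors (c - 6), (c + 2).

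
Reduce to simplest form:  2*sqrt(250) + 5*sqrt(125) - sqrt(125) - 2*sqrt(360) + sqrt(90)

2*sqrt(250) = 10*sqrt(10); 5*sqrt(125) = 25*sqrt(5); sqrt(125) = 5*sqrt(5); 2*sqrt(360) = 12*sqrt(10); sqrt(90) = 3*sqrt(10)

sqrt(10) + 20*sqrt(5)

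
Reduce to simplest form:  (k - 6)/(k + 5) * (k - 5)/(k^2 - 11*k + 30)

Factor: k^2 - 11*k + 30 = (k - 6)*(k - 5)
Cancel the common factors (k - 5), (k - 6).

1/(k + 5)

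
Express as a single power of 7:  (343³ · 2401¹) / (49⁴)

343³ = 7^9; 2401¹ = 7^4; 49⁴ = 7^8
Combine exponents: 7^5

7^5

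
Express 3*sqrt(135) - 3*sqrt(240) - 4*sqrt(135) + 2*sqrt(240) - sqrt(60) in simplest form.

-9*sqrt(15)

3*sqrt(135) = 9*sqrt(15); 3*sqrt(240) = 12*sqrt(15); 4*sqrt(135) = 12*sqrt(15); 2*sqrt(240) = 8*sqrt(15); sqrt(60) = 2*sqrt(15)
Combine: (9 - 12 - 12 + 8 - 2)·sqrt(15) = -9*sqrt(15)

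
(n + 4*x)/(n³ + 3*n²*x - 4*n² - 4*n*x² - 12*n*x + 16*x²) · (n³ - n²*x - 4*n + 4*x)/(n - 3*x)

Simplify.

Factor: n³ + 3*n²*x - 4*n² - 4*n*x² - 12*n*x + 16*x² = (n - x)·(n + 4*x)·(n - 4);  n³ - n²*x - 4*n + 4*x = (n - 2)·(n + 2)·(n - x)
Cancel the common factors (n + 4*x), (n - x).

(-n² + 4)/(-n² + 3*n*x + 4*n - 12*x)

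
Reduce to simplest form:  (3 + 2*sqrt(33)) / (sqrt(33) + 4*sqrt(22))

(-66 - 3*sqrt(33) + 12*sqrt(22) + 88*sqrt(6))/319

Multiply numerator and denominator by -4*sqrt(22) + sqrt(33).
Denominator becomes -319; numerator becomes -88*sqrt(6) - 12*sqrt(22) + 3*sqrt(33) + 66.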